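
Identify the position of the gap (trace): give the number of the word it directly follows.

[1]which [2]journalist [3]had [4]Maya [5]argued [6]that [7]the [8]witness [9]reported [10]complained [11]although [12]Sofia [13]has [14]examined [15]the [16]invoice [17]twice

The displaced element is "which journalist" (word 2).
It is linked across 2 clause boundaries (that → Ø).
It functions as the subject of "complained", so the gap sits immediately after word 9 ("reported").
Base order: Maya had argued that the witness reported that which journalist complained although Sofia has examined the invoice twice.

9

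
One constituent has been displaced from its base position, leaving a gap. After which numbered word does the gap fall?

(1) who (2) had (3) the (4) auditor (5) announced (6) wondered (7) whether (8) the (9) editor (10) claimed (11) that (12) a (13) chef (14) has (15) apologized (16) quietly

5

The displaced element is "who" (word 1).
It is linked across 1 clause boundary (Ø).
It functions as the subject of "wondered", so the gap sits immediately after word 5 ("announced").
Base order: The auditor had announced who wondered whether the editor claimed that a chef has apologized quietly.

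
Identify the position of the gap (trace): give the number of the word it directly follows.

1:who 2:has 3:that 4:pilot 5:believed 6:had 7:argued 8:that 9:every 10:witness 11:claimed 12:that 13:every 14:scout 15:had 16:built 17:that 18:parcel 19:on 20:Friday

The displaced element is "who" (word 1).
It is linked across 1 clause boundary (Ø).
It functions as the subject of "argued", so the gap sits immediately after word 5 ("believed").
Base order: That pilot has believed that who had argued that every witness claimed that every scout had built that parcel on Friday.

5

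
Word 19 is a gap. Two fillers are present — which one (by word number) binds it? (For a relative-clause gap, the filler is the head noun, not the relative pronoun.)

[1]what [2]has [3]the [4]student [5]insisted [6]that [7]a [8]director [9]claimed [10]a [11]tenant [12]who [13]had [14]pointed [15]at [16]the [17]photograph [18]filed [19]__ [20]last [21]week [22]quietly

The marked gap is the direct object of "filed".
Its filler is the fronted wh-phrase "what", at word 1.
(The other dependency links word 11 to a gap after word 12.)

1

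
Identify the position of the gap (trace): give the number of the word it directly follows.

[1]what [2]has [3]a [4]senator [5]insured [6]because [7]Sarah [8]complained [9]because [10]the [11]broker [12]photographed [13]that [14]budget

The displaced element is "what" (word 1).
It functions as the direct object of "insured", so the gap sits immediately after word 5 ("insured").
Base order: A senator has insured what because Sarah complained because the broker photographed that budget.

5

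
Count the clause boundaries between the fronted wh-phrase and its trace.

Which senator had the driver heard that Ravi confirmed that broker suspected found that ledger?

3

"which senator" is extracted from the subject of "found".
Boundaries crossed, outermost first: [that], [Ø], [Ø] — 3 in total.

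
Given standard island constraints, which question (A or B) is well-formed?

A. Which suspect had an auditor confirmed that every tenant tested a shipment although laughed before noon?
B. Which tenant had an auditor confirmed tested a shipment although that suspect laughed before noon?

In A, the wh-phrase is extracted from inside an adjunct island (introduced by "although"), which blocks movement.
In B, the extraction path crosses only that-complement boundaries, which are transparent.
So B is grammatical.

B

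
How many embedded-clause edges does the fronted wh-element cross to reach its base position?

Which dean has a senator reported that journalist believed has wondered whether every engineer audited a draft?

2

"which dean" is extracted from the subject of "wondered".
Boundaries crossed, outermost first: [Ø], [Ø] — 2 in total.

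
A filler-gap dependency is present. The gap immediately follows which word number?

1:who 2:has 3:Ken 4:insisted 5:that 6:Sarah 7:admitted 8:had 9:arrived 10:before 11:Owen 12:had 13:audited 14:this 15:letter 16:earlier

The displaced element is "who" (word 1).
It is linked across 2 clause boundaries (that → Ø).
It functions as the subject of "arrived", so the gap sits immediately after word 7 ("admitted").
Base order: Ken has insisted that Sarah admitted who had arrived before Owen had audited this letter earlier.

7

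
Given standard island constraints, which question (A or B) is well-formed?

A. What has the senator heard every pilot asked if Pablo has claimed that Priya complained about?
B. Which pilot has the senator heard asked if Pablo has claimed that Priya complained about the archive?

B

In A, the wh-phrase is extracted from inside a wh-island (introduced by "if"), which blocks movement.
In B, the extraction path crosses only that-complement boundaries, which are transparent.
So B is grammatical.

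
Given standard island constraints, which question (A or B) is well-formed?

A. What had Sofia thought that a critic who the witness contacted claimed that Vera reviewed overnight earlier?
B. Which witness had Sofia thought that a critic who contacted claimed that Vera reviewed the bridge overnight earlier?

In B, the wh-phrase is extracted from inside a complex-NP island (relative clause) (introduced by "who"), which blocks movement.
In A, the extraction path crosses only that-complement boundaries, which are transparent.
So A is grammatical.

A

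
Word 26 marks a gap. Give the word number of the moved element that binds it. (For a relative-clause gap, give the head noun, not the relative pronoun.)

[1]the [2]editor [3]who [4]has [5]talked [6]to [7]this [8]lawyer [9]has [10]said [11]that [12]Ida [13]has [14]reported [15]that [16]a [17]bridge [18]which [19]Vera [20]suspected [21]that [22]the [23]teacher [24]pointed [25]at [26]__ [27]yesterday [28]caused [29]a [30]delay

17

The gap at 26 is the prepositional object of "pointed", inside a relative clause.
The relative pronoun is "which" (word 18); it is bound by the head noun immediately before it.
Its filler is the head noun "bridge", at word 17.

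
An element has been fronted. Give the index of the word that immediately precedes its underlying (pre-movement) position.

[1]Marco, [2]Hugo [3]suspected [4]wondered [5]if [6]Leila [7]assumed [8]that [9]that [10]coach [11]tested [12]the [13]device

3

The displaced element is "Marco" (word 1).
It is linked across 1 clause boundary (Ø).
It functions as the subject of "wondered", so the gap sits immediately after word 3 ("suspected").
Base order: Hugo suspected Marco wondered if Leila assumed that that coach tested the device.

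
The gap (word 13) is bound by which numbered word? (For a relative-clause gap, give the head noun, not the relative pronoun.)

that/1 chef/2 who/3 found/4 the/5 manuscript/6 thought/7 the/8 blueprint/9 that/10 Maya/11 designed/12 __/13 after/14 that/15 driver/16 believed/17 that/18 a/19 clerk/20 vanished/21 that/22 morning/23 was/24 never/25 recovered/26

9

The gap at 13 is the object of "designed", inside a relative clause.
The relative pronoun is "that" (word 10); it is bound by the head noun immediately before it.
Its filler is the head noun "blueprint", at word 9.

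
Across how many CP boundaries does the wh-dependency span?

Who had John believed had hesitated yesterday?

"who" is extracted from the subject of "hesitated".
Boundaries crossed, outermost first: [Ø] — 1 in total.

1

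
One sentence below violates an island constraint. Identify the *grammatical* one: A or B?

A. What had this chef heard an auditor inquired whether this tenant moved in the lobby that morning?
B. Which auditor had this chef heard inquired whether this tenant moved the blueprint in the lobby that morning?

B

In A, the wh-phrase is extracted from inside a wh-island (introduced by "whether"), which blocks movement.
In B, the extraction path crosses only that-complement boundaries, which are transparent.
So B is grammatical.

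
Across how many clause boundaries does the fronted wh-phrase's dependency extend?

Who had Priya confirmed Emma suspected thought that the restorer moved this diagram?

2

"who" is extracted from the subject of "thought".
Boundaries crossed, outermost first: [Ø], [Ø] — 2 in total.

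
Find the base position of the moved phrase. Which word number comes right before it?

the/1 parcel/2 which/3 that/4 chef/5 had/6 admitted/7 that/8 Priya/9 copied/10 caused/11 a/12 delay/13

The displaced element is "the parcel" (word 2).
It is linked across 1 clause boundary (that).
It functions as the direct object of "copied", so the gap sits immediately after word 10 ("copied").
Base order: That chef had admitted that Priya copied the parcel.

10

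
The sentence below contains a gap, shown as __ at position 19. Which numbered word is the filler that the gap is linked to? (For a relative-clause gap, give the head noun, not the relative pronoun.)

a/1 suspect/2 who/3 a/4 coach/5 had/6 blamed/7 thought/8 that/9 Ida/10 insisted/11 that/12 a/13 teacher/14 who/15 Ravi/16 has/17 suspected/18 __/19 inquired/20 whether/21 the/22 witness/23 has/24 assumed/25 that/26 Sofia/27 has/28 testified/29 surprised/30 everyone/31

The gap at 19 is the subject of "inquired", inside a relative clause.
The relative pronoun is "who" (word 15); it is bound by the head noun immediately before it.
Its filler is the head noun "teacher", at word 14.

14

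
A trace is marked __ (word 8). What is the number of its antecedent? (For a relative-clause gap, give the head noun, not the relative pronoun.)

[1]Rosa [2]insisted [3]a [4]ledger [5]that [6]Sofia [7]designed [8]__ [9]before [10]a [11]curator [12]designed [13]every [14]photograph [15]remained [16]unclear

4

The gap at 8 is the object of "designed", inside a relative clause.
The relative pronoun is "that" (word 5); it is bound by the head noun immediately before it.
Its filler is the head noun "ledger", at word 4.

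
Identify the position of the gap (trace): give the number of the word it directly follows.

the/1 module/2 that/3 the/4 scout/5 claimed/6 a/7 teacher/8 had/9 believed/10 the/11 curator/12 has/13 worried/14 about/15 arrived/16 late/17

The displaced element is "the module" (word 2).
It is linked across 2 clause boundaries (Ø → Ø).
It functions as the object of the preposition "about" of "worried", so the gap sits immediately after word 15 ("about").
Base order: The scout claimed a teacher had believed the curator has worried about the module.

15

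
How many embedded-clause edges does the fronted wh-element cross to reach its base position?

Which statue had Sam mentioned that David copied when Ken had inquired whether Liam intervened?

"which statue" is extracted from the object of "copied".
Boundaries crossed, outermost first: [that] — 1 in total.

1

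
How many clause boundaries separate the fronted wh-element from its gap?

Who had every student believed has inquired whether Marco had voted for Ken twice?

"who" is extracted from the subject of "inquired".
Boundaries crossed, outermost first: [Ø] — 1 in total.

1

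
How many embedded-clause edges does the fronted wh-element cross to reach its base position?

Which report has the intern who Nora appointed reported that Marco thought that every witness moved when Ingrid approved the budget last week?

"which report" is extracted from the object of "moved".
Boundaries crossed, outermost first: [that], [that] — 2 in total.

2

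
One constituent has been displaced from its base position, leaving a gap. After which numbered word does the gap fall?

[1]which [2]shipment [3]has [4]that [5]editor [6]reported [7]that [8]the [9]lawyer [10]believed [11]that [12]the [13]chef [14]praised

14

The displaced element is "which shipment" (word 2).
It is linked across 2 clause boundaries (that → that).
It functions as the direct object of "praised", so the gap sits immediately after word 14 ("praised").
Base order: That editor has reported that the lawyer believed that the chef praised which shipment.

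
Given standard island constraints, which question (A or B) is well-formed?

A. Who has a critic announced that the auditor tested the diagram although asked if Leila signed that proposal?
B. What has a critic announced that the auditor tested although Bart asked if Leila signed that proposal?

In A, the wh-phrase is extracted from inside an adjunct island (introduced by "although"), which blocks movement.
In B, the extraction path crosses only that-complement boundaries, which are transparent.
So B is grammatical.

B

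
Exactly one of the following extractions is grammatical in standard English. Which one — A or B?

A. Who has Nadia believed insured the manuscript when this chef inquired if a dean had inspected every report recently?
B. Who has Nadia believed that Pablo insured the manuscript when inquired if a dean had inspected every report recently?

In B, the wh-phrase is extracted from inside an adjunct island (introduced by "when"), which blocks movement.
In A, the extraction path crosses only that-complement boundaries, which are transparent.
So A is grammatical.

A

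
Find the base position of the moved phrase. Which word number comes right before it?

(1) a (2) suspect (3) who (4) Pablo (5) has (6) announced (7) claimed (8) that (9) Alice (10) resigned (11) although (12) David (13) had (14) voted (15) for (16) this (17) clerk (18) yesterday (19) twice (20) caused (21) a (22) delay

6

The displaced element is "a suspect" (word 2).
It is linked across 1 clause boundary (Ø).
It functions as the subject of "claimed", so the gap sits immediately after word 6 ("announced").
Base order: Pablo has announced a suspect claimed that Alice resigned although David had voted for this clerk yesterday twice.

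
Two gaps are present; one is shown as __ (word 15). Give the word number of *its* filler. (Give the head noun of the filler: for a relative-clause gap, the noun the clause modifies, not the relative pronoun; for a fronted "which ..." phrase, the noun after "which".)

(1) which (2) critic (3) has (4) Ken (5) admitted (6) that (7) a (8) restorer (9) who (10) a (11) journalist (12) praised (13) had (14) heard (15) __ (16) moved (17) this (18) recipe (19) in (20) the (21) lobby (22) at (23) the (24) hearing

2

The marked gap is the subject of "moved".
Its filler is the fronted wh-phrase "which critic", at word 2.
(The other dependency links word 8 to a gap after word 12.)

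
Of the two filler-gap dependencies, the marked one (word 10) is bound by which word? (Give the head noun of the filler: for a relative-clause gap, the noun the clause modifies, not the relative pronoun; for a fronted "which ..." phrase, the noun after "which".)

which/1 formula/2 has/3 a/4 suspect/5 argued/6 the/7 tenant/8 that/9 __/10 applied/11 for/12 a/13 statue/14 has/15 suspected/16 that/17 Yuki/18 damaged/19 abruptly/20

8

The marked gap is inside the relative clause, the subject of "applied".
Its filler is the head noun "tenant" (via "that"), at word 8.
(The other dependency links word 2 to a gap after word 19.)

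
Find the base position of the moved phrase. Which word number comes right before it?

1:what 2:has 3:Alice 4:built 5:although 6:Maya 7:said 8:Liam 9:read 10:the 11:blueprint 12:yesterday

4

The displaced element is "what" (word 1).
It functions as the direct object of "built", so the gap sits immediately after word 4 ("built").
Base order: Alice has built what although Maya said Liam read the blueprint yesterday.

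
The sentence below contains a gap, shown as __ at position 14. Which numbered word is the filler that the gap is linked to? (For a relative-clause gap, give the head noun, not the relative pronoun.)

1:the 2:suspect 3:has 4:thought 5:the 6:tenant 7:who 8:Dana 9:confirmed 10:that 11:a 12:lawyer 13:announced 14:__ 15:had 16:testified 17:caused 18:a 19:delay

The gap at 14 is the subject of "testified", inside a relative clause.
The relative pronoun is "who" (word 7); it is bound by the head noun immediately before it.
Its filler is the head noun "tenant", at word 6.

6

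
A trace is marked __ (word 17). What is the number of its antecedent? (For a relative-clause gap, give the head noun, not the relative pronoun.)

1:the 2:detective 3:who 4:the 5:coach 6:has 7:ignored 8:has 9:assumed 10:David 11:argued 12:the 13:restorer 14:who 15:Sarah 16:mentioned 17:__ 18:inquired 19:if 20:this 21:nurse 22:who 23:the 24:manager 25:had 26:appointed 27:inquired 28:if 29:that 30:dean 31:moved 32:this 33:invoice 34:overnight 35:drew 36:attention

The gap at 17 is the subject of "inquired", inside a relative clause.
The relative pronoun is "who" (word 14); it is bound by the head noun immediately before it.
Its filler is the head noun "restorer", at word 13.

13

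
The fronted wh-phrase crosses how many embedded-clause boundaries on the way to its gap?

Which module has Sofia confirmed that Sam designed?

"which module" is extracted from the object of "designed".
Boundaries crossed, outermost first: [that] — 1 in total.

1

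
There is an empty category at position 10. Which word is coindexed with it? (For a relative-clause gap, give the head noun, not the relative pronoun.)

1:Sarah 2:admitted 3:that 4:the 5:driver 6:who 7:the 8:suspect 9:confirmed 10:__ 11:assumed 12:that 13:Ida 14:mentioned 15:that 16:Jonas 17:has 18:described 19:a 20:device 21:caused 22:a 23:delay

The gap at 10 is the subject of "assumed", inside a relative clause.
The relative pronoun is "who" (word 6); it is bound by the head noun immediately before it.
Its filler is the head noun "driver", at word 5.

5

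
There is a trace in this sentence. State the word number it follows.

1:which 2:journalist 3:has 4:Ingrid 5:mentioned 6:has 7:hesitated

The displaced element is "which journalist" (word 2).
It is linked across 1 clause boundary (Ø).
It functions as the subject of "hesitated", so the gap sits immediately after word 5 ("mentioned").
Base order: Ingrid has mentioned that which journalist has hesitated.

5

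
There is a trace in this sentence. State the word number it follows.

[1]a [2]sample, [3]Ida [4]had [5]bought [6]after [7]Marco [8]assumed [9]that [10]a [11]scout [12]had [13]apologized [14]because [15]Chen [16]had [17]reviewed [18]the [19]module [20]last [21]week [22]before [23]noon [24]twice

The displaced element is "a sample" (word 2).
It functions as the direct object of "bought", so the gap sits immediately after word 5 ("bought").
Base order: Ida had bought a sample after Marco assumed that a scout had apologized because Chen had reviewed the module last week before noon twice.

5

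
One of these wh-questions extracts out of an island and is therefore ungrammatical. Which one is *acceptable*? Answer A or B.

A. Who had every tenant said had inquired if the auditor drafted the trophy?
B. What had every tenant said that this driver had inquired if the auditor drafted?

In B, the wh-phrase is extracted from inside a wh-island (introduced by "if"), which blocks movement.
In A, the extraction path crosses only that-complement boundaries, which are transparent.
So A is grammatical.

A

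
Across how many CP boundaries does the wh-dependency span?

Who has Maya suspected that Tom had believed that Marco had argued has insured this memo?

3

"who" is extracted from the subject of "insured".
Boundaries crossed, outermost first: [that], [that], [Ø] — 3 in total.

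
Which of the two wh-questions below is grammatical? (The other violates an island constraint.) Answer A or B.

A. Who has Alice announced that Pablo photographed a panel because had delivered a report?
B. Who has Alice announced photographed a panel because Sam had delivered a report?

In A, the wh-phrase is extracted from inside an adjunct island (introduced by "because"), which blocks movement.
In B, the extraction path crosses only that-complement boundaries, which are transparent.
So B is grammatical.

B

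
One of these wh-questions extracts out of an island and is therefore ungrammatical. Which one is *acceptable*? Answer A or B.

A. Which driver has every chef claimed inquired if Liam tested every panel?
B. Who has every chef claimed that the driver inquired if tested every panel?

A

In B, the wh-phrase is extracted from inside a wh-island (introduced by "if"), which blocks movement.
In A, the extraction path crosses only that-complement boundaries, which are transparent.
So A is grammatical.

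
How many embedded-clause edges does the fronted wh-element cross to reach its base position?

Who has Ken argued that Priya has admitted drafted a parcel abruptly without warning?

2

"who" is extracted from the subject of "drafted".
Boundaries crossed, outermost first: [that], [Ø] — 2 in total.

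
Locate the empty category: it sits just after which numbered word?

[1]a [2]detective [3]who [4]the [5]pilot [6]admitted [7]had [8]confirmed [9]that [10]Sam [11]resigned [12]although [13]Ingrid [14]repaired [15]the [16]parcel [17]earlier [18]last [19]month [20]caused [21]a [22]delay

The displaced element is "a detective" (word 2).
It is linked across 1 clause boundary (Ø).
It functions as the subject of "confirmed", so the gap sits immediately after word 6 ("admitted").
Base order: The pilot admitted that a detective had confirmed that Sam resigned although Ingrid repaired the parcel earlier last month.

6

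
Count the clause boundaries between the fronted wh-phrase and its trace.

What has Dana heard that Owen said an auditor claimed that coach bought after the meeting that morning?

3

"what" is extracted from the object of "bought".
Boundaries crossed, outermost first: [that], [Ø], [Ø] — 3 in total.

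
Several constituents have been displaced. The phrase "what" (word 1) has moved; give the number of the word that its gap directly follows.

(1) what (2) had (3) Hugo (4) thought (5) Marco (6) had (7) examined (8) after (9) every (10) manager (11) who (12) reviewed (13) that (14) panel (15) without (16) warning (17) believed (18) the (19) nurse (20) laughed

7

The displaced element is "what" (word 1).
It is linked across 1 clause boundary (Ø).
It functions as the direct object of "examined", so the gap sits immediately after word 7 ("examined").
Base order: Hugo had thought Marco had examined what after every manager who reviewed that panel without warning believed the nurse laughed.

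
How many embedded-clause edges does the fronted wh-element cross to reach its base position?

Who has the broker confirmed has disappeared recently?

"who" is extracted from the subject of "disappeared".
Boundaries crossed, outermost first: [Ø] — 1 in total.

1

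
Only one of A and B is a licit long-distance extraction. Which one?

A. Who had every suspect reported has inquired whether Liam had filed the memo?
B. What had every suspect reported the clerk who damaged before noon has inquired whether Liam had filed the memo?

A

In B, the wh-phrase is extracted from inside a complex-NP island (relative clause) (introduced by "who"), which blocks movement.
In A, the extraction path crosses only that-complement boundaries, which are transparent.
So A is grammatical.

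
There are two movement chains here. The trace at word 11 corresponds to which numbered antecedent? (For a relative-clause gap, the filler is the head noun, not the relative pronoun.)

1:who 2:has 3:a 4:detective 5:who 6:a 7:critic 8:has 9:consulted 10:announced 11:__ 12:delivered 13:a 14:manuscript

1

The marked gap is the subject of "delivered".
Its filler is the fronted wh-phrase "who", at word 1.
(The other dependency links word 4 to a gap after word 9.)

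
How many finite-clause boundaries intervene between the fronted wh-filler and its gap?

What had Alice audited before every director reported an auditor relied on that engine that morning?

0

"what" originates inside the matrix clause — no clause boundary is crossed.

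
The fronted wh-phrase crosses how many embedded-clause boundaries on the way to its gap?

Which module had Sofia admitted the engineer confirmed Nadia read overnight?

2

"which module" is extracted from the object of "read".
Boundaries crossed, outermost first: [Ø], [Ø] — 2 in total.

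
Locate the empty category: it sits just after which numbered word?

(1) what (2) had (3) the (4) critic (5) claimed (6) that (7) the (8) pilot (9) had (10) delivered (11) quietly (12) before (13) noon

10

The displaced element is "what" (word 1).
It is linked across 1 clause boundary (that).
It functions as the direct object of "delivered", so the gap sits immediately after word 10 ("delivered").
Base order: The critic had claimed that the pilot had delivered what quietly before noon.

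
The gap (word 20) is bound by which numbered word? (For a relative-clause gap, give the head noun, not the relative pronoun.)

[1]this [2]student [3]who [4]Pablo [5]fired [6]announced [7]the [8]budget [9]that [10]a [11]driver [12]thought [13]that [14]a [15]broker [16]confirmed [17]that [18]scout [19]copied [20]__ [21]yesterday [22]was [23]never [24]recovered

The gap at 20 is the object of "copied", inside a relative clause.
The relative pronoun is "that" (word 9); it is bound by the head noun immediately before it.
Its filler is the head noun "budget", at word 8.

8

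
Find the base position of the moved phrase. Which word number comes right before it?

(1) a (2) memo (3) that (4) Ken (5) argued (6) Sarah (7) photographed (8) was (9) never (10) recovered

7

The displaced element is "a memo" (word 2).
It is linked across 1 clause boundary (Ø).
It functions as the direct object of "photographed", so the gap sits immediately after word 7 ("photographed").
Base order: Ken argued Sarah photographed a memo.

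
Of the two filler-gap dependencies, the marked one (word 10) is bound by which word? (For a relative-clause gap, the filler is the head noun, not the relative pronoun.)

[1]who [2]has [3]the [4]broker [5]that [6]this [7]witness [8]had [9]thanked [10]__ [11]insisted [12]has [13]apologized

The marked gap is inside the relative clause, the direct object of "thanked".
Its filler is the head noun "broker" (via "that"), at word 4.
(The other dependency links word 1 to a gap after word 11.)

4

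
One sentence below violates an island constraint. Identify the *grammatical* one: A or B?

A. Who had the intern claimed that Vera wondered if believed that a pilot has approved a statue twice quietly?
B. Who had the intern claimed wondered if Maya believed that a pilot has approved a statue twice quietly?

B

In A, the wh-phrase is extracted from inside a wh-island (introduced by "if"), which blocks movement.
In B, the extraction path crosses only that-complement boundaries, which are transparent.
So B is grammatical.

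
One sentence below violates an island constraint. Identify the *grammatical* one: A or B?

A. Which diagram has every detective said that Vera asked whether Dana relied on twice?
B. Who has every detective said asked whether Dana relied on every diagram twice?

B

In A, the wh-phrase is extracted from inside a wh-island (introduced by "whether"), which blocks movement.
In B, the extraction path crosses only that-complement boundaries, which are transparent.
So B is grammatical.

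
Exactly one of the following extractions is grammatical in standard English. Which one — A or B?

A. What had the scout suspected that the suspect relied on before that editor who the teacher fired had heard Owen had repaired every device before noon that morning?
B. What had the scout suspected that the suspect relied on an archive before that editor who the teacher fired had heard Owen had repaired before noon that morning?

A

In B, the wh-phrase is extracted from inside an adjunct island (introduced by "before"), which blocks movement.
In A, the extraction path crosses only that-complement boundaries, which are transparent.
So A is grammatical.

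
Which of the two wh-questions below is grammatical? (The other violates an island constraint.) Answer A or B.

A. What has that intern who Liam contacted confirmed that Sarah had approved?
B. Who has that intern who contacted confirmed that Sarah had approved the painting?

In B, the wh-phrase is extracted from inside a complex-NP island (relative clause) (introduced by "who"), which blocks movement.
In A, the extraction path crosses only that-complement boundaries, which are transparent.
So A is grammatical.

A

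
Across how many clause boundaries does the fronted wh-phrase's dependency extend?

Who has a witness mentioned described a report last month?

1

"who" is extracted from the subject of "described".
Boundaries crossed, outermost first: [Ø] — 1 in total.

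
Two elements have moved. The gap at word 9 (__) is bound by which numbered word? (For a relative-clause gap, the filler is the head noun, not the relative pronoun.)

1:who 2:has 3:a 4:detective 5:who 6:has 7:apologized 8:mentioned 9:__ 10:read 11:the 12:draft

The marked gap is the subject of "read".
Its filler is the fronted wh-phrase "who", at word 1.
(The other dependency links word 4 to a gap after word 5.)

1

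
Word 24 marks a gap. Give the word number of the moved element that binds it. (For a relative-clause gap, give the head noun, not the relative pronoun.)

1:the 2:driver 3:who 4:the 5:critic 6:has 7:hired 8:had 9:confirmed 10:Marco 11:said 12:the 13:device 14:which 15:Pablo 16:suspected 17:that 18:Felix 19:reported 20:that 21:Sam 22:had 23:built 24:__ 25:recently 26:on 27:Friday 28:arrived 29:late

The gap at 24 is the object of "built", inside a relative clause.
The relative pronoun is "which" (word 14); it is bound by the head noun immediately before it.
Its filler is the head noun "device", at word 13.

13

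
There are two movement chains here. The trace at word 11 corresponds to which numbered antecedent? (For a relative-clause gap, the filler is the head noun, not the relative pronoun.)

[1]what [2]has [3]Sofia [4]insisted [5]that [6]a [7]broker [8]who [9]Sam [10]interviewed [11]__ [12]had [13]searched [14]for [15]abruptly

7

The marked gap is inside the relative clause, the direct object of "interviewed".
Its filler is the head noun "broker" (via "who"), at word 7.
(The other dependency links word 1 to a gap after word 14.)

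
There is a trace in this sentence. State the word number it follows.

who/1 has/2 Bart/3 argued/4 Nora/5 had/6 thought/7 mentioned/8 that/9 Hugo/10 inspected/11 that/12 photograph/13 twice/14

The displaced element is "who" (word 1).
It is linked across 2 clause boundaries (Ø → Ø).
It functions as the subject of "mentioned", so the gap sits immediately after word 7 ("thought").
Base order: Bart has argued Nora had thought that who mentioned that Hugo inspected that photograph twice.

7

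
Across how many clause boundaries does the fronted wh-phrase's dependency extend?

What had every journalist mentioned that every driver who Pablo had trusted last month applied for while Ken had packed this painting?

1

"what" is extracted from the PP object of "applied".
Boundaries crossed, outermost first: [that] — 1 in total.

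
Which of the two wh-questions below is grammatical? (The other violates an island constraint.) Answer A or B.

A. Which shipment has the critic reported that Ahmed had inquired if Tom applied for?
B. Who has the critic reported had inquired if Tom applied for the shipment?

B

In A, the wh-phrase is extracted from inside a wh-island (introduced by "if"), which blocks movement.
In B, the extraction path crosses only that-complement boundaries, which are transparent.
So B is grammatical.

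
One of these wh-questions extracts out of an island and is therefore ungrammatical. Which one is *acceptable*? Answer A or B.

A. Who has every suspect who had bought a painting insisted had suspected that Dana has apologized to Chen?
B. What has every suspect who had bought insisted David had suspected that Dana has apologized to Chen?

In B, the wh-phrase is extracted from inside a complex-NP island (relative clause) (introduced by "who"), which blocks movement.
In A, the extraction path crosses only that-complement boundaries, which are transparent.
So A is grammatical.

A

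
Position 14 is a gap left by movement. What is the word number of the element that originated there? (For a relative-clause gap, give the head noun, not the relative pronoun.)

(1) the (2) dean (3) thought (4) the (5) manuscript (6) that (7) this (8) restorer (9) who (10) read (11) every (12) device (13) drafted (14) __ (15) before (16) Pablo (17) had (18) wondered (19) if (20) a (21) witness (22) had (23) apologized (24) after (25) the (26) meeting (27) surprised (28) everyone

5

The gap at 14 is the object of "drafted", inside a relative clause.
The relative pronoun is "that" (word 6); it is bound by the head noun immediately before it.
Its filler is the head noun "manuscript", at word 5.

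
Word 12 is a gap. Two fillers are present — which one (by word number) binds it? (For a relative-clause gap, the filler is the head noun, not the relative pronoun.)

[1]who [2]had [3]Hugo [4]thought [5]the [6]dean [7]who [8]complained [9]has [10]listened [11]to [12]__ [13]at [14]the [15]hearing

The marked gap is the object of the preposition "to" of "listened".
Its filler is the fronted wh-phrase "who", at word 1.
(The other dependency links word 6 to a gap after word 7.)

1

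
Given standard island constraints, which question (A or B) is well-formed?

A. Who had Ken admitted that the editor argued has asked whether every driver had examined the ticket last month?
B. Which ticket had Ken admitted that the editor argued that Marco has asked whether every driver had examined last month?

In B, the wh-phrase is extracted from inside a wh-island (introduced by "whether"), which blocks movement.
In A, the extraction path crosses only that-complement boundaries, which are transparent.
So A is grammatical.

A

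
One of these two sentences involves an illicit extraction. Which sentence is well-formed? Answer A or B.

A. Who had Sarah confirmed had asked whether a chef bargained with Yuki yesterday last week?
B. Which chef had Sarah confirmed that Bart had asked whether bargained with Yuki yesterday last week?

A

In B, the wh-phrase is extracted from inside a wh-island (introduced by "whether"), which blocks movement.
In A, the extraction path crosses only that-complement boundaries, which are transparent.
So A is grammatical.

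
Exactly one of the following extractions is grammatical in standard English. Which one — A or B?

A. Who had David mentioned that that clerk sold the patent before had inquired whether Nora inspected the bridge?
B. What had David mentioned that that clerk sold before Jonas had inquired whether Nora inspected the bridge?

In A, the wh-phrase is extracted from inside an adjunct island (introduced by "before"), which blocks movement.
In B, the extraction path crosses only that-complement boundaries, which are transparent.
So B is grammatical.

B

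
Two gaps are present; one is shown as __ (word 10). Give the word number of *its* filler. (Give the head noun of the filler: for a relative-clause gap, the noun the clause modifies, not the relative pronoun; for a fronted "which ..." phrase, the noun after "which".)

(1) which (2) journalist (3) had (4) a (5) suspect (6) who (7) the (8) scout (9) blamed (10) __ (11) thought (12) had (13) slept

The marked gap is inside the relative clause, the direct object of "blamed".
Its filler is the head noun "suspect" (via "who"), at word 5.
(The other dependency links word 2 to a gap after word 11.)

5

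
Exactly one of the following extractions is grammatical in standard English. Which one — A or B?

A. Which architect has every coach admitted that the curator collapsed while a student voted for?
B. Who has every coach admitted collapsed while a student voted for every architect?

In A, the wh-phrase is extracted from inside an adjunct island (introduced by "while"), which blocks movement.
In B, the extraction path crosses only that-complement boundaries, which are transparent.
So B is grammatical.

B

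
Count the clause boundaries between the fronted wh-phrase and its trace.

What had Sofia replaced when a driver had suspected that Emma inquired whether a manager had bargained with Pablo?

0

"what" originates inside the matrix clause — no clause boundary is crossed.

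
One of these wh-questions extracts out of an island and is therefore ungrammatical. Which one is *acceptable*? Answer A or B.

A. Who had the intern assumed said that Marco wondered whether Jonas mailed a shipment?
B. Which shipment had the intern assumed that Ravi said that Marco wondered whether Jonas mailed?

In B, the wh-phrase is extracted from inside a wh-island (introduced by "whether"), which blocks movement.
In A, the extraction path crosses only that-complement boundaries, which are transparent.
So A is grammatical.

A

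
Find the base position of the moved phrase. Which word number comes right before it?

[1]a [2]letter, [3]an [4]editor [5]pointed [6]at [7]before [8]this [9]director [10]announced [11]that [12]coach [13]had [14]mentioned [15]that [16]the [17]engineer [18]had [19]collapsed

6

The displaced element is "a letter" (word 2).
It functions as the object of the preposition "at" of "pointed", so the gap sits immediately after word 6 ("at").
Base order: An editor pointed at a letter before this director announced that coach had mentioned that the engineer had collapsed.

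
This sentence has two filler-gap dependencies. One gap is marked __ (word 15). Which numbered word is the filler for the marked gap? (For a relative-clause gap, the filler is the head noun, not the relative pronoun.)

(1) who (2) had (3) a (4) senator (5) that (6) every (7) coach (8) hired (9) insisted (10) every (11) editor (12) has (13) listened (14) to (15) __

1

The marked gap is the object of the preposition "to" of "listened".
Its filler is the fronted wh-phrase "who", at word 1.
(The other dependency links word 4 to a gap after word 8.)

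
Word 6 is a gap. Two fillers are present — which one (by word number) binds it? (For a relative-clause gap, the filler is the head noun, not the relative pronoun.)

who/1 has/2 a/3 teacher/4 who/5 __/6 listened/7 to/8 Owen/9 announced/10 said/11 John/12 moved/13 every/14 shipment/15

4

The marked gap is inside the relative clause, the subject of "listened".
Its filler is the head noun "teacher" (via "who"), at word 4.
(The other dependency links word 1 to a gap after word 10.)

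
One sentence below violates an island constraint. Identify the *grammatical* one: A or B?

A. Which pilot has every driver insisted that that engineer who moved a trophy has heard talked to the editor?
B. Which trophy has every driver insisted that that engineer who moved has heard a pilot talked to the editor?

A

In B, the wh-phrase is extracted from inside a complex-NP island (relative clause) (introduced by "who"), which blocks movement.
In A, the extraction path crosses only that-complement boundaries, which are transparent.
So A is grammatical.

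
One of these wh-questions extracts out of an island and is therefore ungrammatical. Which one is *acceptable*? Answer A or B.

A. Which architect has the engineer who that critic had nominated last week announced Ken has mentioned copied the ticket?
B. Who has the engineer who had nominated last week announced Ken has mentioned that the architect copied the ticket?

A

In B, the wh-phrase is extracted from inside a complex-NP island (relative clause) (introduced by "who"), which blocks movement.
In A, the extraction path crosses only that-complement boundaries, which are transparent.
So A is grammatical.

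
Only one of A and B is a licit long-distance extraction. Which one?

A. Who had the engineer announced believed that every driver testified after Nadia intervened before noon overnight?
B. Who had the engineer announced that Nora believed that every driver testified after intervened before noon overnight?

A

In B, the wh-phrase is extracted from inside an adjunct island (introduced by "after"), which blocks movement.
In A, the extraction path crosses only that-complement boundaries, which are transparent.
So A is grammatical.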